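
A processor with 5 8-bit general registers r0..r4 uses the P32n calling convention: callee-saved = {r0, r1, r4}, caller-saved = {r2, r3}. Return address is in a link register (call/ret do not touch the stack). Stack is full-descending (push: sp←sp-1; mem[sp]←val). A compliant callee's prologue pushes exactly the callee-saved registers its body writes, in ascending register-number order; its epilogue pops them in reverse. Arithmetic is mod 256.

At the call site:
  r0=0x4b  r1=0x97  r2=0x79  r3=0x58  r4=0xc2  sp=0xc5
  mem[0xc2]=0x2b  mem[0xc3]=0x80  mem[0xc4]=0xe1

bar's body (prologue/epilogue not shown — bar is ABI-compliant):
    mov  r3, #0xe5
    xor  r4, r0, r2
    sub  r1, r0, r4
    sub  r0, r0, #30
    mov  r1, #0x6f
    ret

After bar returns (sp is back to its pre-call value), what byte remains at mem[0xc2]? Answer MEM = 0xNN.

prologue: push r0 → mem[0xc4]=0x4b, sp=0xc4
prologue: push r1 → mem[0xc3]=0x97, sp=0xc3
prologue: push r4 → mem[0xc2]=0xc2, sp=0xc2
body[0] mov  r3, #0xe5 → r3=0xe5
body[1] xor  r4, r0, r2 → r4=0x32
body[2] sub  r1, r0, r4 → r1=0x19
body[3] sub  r0, r0, #30 → r0=0x2d
body[4] mov  r1, #0x6f → r1=0x6f
epilogue: pop r4=0xc2, sp=0xc3
epilogue: pop r1=0x97, sp=0xc4
epilogue: pop r0=0x4b, sp=0xc5
prologue pushed ['r0', 'r1', 'r4'] at ['0xc4', '0xc3', '0xc2']

MEM = 0xc2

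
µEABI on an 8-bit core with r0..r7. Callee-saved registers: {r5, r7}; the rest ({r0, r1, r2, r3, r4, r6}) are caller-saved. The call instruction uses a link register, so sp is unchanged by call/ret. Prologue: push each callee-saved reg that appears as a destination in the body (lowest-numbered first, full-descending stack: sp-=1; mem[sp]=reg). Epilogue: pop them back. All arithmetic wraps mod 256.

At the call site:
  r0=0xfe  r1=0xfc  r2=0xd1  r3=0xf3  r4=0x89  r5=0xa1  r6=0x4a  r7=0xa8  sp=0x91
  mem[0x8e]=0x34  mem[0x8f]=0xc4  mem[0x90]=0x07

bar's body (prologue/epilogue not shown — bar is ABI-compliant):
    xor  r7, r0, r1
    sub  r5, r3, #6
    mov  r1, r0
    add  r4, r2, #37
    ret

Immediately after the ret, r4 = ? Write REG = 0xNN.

REG = 0xf6

prologue: push r5 -> mem[0x90]=0xa1, sp=0x90
prologue: push r7 -> mem[0x8f]=0xa8, sp=0x8f
body[0] xor  r7, r0, r1 -> r7=0x02
body[1] sub  r5, r3, #6 -> r5=0xed
body[2] mov  r1, r0 -> r1=0xfe
body[3] add  r4, r2, #37 -> r4=0xf6
epilogue: pop r7=0xa8, sp=0x90
epilogue: pop r5=0xa1, sp=0x91
r4 is caller-saved -> body value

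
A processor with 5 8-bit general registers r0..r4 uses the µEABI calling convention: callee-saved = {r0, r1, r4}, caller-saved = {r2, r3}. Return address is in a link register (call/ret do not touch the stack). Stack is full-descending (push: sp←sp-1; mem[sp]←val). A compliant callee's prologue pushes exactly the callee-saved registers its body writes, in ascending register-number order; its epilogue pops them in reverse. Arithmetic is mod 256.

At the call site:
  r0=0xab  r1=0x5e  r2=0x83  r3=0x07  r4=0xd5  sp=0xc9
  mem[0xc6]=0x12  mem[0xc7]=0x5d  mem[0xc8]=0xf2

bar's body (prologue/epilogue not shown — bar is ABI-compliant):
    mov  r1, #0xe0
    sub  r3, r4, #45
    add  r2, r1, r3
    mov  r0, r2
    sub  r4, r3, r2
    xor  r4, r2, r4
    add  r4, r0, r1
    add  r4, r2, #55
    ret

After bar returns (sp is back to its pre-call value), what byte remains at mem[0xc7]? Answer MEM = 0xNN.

MEM = 0x5e

prologue: push r0 -> mem[0xc8]=0xab, sp=0xc8
prologue: push r1 -> mem[0xc7]=0x5e, sp=0xc7
prologue: push r4 -> mem[0xc6]=0xd5, sp=0xc6
body[0] mov  r1, #0xe0 -> r1=0xe0
body[1] sub  r3, r4, #45 -> r3=0xa8
body[2] add  r2, r1, r3 -> r2=0x88
body[3] mov  r0, r2 -> r0=0x88
body[4] sub  r4, r3, r2 -> r4=0x20
body[5] xor  r4, r2, r4 -> r4=0xa8
body[6] add  r4, r0, r1 -> r4=0x68
body[7] add  r4, r2, #55 -> r4=0xbf
epilogue: pop r4=0xd5, sp=0xc7
epilogue: pop r1=0x5e, sp=0xc8
epilogue: pop r0=0xab, sp=0xc9
prologue pushed ['r0', 'r1', 'r4'] at ['0xc8', '0xc7', '0xc6']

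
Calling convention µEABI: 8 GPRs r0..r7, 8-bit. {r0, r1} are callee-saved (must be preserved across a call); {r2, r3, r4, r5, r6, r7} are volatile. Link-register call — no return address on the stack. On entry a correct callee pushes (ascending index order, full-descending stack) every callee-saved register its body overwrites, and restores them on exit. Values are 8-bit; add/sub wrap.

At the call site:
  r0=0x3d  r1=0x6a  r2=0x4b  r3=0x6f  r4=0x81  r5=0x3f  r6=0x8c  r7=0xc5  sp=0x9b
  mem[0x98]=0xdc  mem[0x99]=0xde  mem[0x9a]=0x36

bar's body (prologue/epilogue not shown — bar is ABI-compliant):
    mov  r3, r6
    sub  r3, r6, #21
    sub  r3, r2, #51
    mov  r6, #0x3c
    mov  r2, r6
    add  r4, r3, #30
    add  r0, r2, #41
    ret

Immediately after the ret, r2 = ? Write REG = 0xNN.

REG = 0x3c

prologue: push r0 -> mem[0x9a]=0x3d, sp=0x9a
body[0] mov  r3, r6 -> r3=0x8c
body[1] sub  r3, r6, #21 -> r3=0x77
body[2] sub  r3, r2, #51 -> r3=0x18
body[3] mov  r6, #0x3c -> r6=0x3c
body[4] mov  r2, r6 -> r2=0x3c
body[5] add  r4, r3, #30 -> r4=0x36
body[6] add  r0, r2, #41 -> r0=0x65
epilogue: pop r0=0x3d, sp=0x9b
r2 is caller-saved -> body value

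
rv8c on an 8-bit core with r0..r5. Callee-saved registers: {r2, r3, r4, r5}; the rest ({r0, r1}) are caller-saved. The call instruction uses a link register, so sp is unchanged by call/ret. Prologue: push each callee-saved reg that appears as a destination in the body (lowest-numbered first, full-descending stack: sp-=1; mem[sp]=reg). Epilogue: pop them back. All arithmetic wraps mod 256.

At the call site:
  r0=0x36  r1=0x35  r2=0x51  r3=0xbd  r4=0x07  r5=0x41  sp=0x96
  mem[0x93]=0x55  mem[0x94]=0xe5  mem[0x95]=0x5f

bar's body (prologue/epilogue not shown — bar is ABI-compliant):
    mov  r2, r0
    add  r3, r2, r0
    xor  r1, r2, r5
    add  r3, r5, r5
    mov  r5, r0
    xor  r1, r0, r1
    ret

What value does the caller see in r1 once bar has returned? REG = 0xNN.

prologue: push r2 → mem[0x95]=0x51, sp=0x95
prologue: push r3 → mem[0x94]=0xbd, sp=0x94
prologue: push r5 → mem[0x93]=0x41, sp=0x93
body[0] mov  r2, r0 → r2=0x36
body[1] add  r3, r2, r0 → r3=0x6c
body[2] xor  r1, r2, r5 → r1=0x77
body[3] add  r3, r5, r5 → r3=0x82
body[4] mov  r5, r0 → r5=0x36
body[5] xor  r1, r0, r1 → r1=0x41
epilogue: pop r5=0x41, sp=0x94
epilogue: pop r3=0xbd, sp=0x95
epilogue: pop r2=0x51, sp=0x96
r1 is caller-saved → body value

REG = 0x41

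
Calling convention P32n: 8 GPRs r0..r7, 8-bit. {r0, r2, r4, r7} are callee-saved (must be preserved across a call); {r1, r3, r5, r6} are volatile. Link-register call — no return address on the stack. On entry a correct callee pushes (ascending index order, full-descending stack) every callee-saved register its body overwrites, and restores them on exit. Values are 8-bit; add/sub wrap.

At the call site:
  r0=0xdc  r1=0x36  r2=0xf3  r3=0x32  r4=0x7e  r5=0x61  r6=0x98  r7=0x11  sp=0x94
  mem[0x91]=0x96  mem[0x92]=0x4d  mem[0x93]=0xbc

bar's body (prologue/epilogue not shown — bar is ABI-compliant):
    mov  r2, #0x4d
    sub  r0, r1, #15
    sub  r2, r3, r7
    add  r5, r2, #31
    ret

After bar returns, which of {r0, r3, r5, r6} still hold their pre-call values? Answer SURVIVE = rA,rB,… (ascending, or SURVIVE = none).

SURVIVE = r0,r3,r6

prologue: push r0 → mem[0x93]=0xdc, sp=0x93
prologue: push r2 → mem[0x92]=0xf3, sp=0x92
body[0] mov  r2, #0x4d → r2=0x4d
body[1] sub  r0, r1, #15 → r0=0x27
body[2] sub  r2, r3, r7 → r2=0x21
body[3] add  r5, r2, #31 → r5=0x40
epilogue: pop r2=0xf3, sp=0x93
epilogue: pop r0=0xdc, sp=0x94
r0: callee-saved, written=True
r3: caller-saved, written=False
r5: caller-saved, written=True
r6: caller-saved, written=False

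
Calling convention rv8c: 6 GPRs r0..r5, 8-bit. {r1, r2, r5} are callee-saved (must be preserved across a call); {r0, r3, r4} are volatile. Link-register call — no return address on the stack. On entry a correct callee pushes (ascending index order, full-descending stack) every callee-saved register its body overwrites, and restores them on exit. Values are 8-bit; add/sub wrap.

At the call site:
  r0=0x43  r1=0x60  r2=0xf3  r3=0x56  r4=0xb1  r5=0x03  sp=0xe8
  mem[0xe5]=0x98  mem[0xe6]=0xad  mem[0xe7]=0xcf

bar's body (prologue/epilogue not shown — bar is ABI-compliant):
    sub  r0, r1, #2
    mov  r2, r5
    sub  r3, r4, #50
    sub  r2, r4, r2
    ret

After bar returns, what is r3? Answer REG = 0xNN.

REG = 0x7f

prologue: push r2 → mem[0xe7]=0xf3, sp=0xe7
body[0] sub  r0, r1, #2 → r0=0x5e
body[1] mov  r2, r5 → r2=0x03
body[2] sub  r3, r4, #50 → r3=0x7f
body[3] sub  r2, r4, r2 → r2=0xae
epilogue: pop r2=0xf3, sp=0xe8
r3 is caller-saved → body value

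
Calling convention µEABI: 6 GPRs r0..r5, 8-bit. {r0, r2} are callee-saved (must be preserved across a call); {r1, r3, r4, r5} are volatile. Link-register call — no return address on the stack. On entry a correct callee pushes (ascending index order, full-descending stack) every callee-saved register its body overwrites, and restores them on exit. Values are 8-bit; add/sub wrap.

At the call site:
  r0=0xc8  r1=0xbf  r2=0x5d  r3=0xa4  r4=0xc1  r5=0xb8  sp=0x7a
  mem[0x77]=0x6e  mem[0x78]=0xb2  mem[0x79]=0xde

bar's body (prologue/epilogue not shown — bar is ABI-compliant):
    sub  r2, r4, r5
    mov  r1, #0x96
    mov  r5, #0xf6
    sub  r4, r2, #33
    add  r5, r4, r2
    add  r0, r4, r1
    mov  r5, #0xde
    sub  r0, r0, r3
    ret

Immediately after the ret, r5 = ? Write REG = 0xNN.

prologue: push r0 → mem[0x79]=0xc8, sp=0x79
prologue: push r2 → mem[0x78]=0x5d, sp=0x78
body[0] sub  r2, r4, r5 → r2=0x09
body[1] mov  r1, #0x96 → r1=0x96
body[2] mov  r5, #0xf6 → r5=0xf6
body[3] sub  r4, r2, #33 → r4=0xe8
body[4] add  r5, r4, r2 → r5=0xf1
body[5] add  r0, r4, r1 → r0=0x7e
body[6] mov  r5, #0xde → r5=0xde
body[7] sub  r0, r0, r3 → r0=0xda
epilogue: pop r2=0x5d, sp=0x79
epilogue: pop r0=0xc8, sp=0x7a
r5 is caller-saved → body value

REG = 0xde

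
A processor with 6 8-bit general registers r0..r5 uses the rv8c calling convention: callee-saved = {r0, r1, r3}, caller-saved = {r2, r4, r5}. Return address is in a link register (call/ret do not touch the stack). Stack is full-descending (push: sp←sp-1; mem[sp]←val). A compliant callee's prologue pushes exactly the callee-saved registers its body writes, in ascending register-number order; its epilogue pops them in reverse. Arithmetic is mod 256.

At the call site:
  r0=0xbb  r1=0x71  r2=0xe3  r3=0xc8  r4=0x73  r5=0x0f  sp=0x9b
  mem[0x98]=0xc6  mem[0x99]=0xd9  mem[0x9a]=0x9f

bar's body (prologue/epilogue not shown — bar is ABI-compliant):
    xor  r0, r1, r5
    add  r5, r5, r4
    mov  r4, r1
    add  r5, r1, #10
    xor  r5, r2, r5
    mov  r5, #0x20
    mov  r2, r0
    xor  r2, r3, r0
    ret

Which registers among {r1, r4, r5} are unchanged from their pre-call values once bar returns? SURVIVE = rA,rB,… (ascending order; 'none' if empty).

prologue: push r0 -> mem[0x9a]=0xbb, sp=0x9a
body[0] xor  r0, r1, r5 -> r0=0x7e
body[1] add  r5, r5, r4 -> r5=0x82
body[2] mov  r4, r1 -> r4=0x71
body[3] add  r5, r1, #10 -> r5=0x7b
body[4] xor  r5, r2, r5 -> r5=0x98
body[5] mov  r5, #0x20 -> r5=0x20
body[6] mov  r2, r0 -> r2=0x7e
body[7] xor  r2, r3, r0 -> r2=0xb6
epilogue: pop r0=0xbb, sp=0x9b
r1: callee-saved, written=False
r4: caller-saved, written=True
r5: caller-saved, written=True

SURVIVE = r1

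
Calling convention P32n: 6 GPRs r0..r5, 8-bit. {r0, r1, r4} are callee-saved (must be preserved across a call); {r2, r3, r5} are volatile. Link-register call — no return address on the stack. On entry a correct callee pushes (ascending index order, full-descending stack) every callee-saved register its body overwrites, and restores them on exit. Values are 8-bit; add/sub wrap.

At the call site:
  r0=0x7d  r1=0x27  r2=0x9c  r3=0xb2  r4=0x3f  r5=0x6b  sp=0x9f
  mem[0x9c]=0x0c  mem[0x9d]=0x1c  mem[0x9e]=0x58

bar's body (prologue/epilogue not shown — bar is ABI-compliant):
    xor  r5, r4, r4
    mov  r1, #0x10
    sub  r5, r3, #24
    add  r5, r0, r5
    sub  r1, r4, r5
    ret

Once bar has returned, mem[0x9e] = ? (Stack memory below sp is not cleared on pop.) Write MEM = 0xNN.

prologue: push r1 -> mem[0x9e]=0x27, sp=0x9e
body[0] xor  r5, r4, r4 -> r5=0x00
body[1] mov  r1, #0x10 -> r1=0x10
body[2] sub  r5, r3, #24 -> r5=0x9a
body[3] add  r5, r0, r5 -> r5=0x17
body[4] sub  r1, r4, r5 -> r1=0x28
epilogue: pop r1=0x27, sp=0x9f
prologue pushed ['r1'] at ['0x9e']

MEM = 0x27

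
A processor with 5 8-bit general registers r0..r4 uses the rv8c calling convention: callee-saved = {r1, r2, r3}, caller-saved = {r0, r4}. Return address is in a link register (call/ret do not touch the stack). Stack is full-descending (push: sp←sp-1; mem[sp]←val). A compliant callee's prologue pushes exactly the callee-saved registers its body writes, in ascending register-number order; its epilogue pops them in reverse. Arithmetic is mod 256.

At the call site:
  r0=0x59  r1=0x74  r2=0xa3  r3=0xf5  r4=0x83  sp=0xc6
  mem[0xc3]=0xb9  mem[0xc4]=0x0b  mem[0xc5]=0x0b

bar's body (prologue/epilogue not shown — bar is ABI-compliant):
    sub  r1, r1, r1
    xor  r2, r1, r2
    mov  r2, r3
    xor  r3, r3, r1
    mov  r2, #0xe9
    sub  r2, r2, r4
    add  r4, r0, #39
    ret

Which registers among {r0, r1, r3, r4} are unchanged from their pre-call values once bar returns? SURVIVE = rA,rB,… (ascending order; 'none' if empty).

SURVIVE = r0,r1,r3

prologue: push r1 -> mem[0xc5]=0x74, sp=0xc5
prologue: push r2 -> mem[0xc4]=0xa3, sp=0xc4
prologue: push r3 -> mem[0xc3]=0xf5, sp=0xc3
body[0] sub  r1, r1, r1 -> r1=0x00
body[1] xor  r2, r1, r2 -> r2=0xa3
body[2] mov  r2, r3 -> r2=0xf5
body[3] xor  r3, r3, r1 -> r3=0xf5
body[4] mov  r2, #0xe9 -> r2=0xe9
body[5] sub  r2, r2, r4 -> r2=0x66
body[6] add  r4, r0, #39 -> r4=0x80
epilogue: pop r3=0xf5, sp=0xc4
epilogue: pop r2=0xa3, sp=0xc5
epilogue: pop r1=0x74, sp=0xc6
r0: caller-saved, written=False
r1: callee-saved, written=True
r3: callee-saved, written=True
r4: caller-saved, written=True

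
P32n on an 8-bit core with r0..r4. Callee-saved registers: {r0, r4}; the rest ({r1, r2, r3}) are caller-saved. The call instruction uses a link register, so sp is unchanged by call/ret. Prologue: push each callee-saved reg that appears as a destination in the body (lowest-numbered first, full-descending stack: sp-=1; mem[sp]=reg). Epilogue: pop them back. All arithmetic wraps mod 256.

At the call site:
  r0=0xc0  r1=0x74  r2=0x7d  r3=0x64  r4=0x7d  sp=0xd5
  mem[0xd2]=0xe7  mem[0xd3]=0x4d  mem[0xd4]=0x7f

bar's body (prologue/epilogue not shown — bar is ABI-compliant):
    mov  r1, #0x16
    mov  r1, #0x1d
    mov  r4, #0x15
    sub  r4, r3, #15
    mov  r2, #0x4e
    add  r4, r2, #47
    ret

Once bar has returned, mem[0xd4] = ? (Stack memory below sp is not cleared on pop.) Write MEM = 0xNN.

prologue: push r4 → mem[0xd4]=0x7d, sp=0xd4
body[0] mov  r1, #0x16 → r1=0x16
body[1] mov  r1, #0x1d → r1=0x1d
body[2] mov  r4, #0x15 → r4=0x15
body[3] sub  r4, r3, #15 → r4=0x55
body[4] mov  r2, #0x4e → r2=0x4e
body[5] add  r4, r2, #47 → r4=0x7d
epilogue: pop r4=0x7d, sp=0xd5
prologue pushed ['r4'] at ['0xd4']

MEM = 0x7d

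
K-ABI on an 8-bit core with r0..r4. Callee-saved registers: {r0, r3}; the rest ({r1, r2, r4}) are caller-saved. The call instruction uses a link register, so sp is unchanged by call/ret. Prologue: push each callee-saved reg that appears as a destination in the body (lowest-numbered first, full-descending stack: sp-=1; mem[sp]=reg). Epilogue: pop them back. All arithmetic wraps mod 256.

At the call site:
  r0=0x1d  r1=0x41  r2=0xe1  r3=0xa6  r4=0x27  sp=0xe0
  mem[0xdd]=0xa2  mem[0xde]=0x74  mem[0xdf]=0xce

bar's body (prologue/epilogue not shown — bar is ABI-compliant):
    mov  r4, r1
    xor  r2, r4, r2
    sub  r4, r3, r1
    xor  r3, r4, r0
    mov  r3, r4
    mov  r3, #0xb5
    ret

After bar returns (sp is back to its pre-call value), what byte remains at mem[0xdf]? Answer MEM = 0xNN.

MEM = 0xa6

prologue: push r3 → mem[0xdf]=0xa6, sp=0xdf
body[0] mov  r4, r1 → r4=0x41
body[1] xor  r2, r4, r2 → r2=0xa0
body[2] sub  r4, r3, r1 → r4=0x65
body[3] xor  r3, r4, r0 → r3=0x78
body[4] mov  r3, r4 → r3=0x65
body[5] mov  r3, #0xb5 → r3=0xb5
epilogue: pop r3=0xa6, sp=0xe0
prologue pushed ['r3'] at ['0xdf']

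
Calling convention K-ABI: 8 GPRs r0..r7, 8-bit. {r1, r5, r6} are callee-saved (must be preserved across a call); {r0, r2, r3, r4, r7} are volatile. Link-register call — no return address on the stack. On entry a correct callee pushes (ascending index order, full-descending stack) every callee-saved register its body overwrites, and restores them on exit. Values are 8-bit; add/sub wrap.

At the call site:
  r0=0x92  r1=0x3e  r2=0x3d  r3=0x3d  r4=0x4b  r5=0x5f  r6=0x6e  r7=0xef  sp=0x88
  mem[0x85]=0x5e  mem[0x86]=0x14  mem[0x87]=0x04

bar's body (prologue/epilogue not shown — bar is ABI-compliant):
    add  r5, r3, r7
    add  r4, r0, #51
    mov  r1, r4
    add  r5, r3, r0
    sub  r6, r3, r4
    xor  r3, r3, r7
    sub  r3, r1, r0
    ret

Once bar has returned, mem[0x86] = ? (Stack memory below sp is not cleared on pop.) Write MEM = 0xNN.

prologue: push r1 → mem[0x87]=0x3e, sp=0x87
prologue: push r5 → mem[0x86]=0x5f, sp=0x86
prologue: push r6 → mem[0x85]=0x6e, sp=0x85
body[0] add  r5, r3, r7 → r5=0x2c
body[1] add  r4, r0, #51 → r4=0xc5
body[2] mov  r1, r4 → r1=0xc5
body[3] add  r5, r3, r0 → r5=0xcf
body[4] sub  r6, r3, r4 → r6=0x78
body[5] xor  r3, r3, r7 → r3=0xd2
body[6] sub  r3, r1, r0 → r3=0x33
epilogue: pop r6=0x6e, sp=0x86
epilogue: pop r5=0x5f, sp=0x87
epilogue: pop r1=0x3e, sp=0x88
prologue pushed ['r1', 'r5', 'r6'] at ['0x87', '0x86', '0x85']

MEM = 0x5f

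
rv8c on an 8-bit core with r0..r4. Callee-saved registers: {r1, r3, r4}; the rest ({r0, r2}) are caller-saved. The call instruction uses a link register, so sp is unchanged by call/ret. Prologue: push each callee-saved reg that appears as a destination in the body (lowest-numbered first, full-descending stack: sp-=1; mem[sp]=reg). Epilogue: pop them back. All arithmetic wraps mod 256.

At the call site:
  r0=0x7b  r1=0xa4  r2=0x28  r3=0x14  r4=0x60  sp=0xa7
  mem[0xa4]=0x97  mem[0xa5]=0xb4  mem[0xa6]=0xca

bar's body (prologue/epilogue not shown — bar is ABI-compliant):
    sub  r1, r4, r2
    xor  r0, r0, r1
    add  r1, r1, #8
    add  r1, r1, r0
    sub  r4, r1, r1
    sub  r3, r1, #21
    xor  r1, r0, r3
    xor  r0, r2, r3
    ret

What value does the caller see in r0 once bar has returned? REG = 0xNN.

prologue: push r1 -> mem[0xa6]=0xa4, sp=0xa6
prologue: push r3 -> mem[0xa5]=0x14, sp=0xa5
prologue: push r4 -> mem[0xa4]=0x60, sp=0xa4
body[0] sub  r1, r4, r2 -> r1=0x38
body[1] xor  r0, r0, r1 -> r0=0x43
body[2] add  r1, r1, #8 -> r1=0x40
body[3] add  r1, r1, r0 -> r1=0x83
body[4] sub  r4, r1, r1 -> r4=0x00
body[5] sub  r3, r1, #21 -> r3=0x6e
body[6] xor  r1, r0, r3 -> r1=0x2d
body[7] xor  r0, r2, r3 -> r0=0x46
epilogue: pop r4=0x60, sp=0xa5
epilogue: pop r3=0x14, sp=0xa6
epilogue: pop r1=0xa4, sp=0xa7
r0 is caller-saved -> body value

REG = 0x46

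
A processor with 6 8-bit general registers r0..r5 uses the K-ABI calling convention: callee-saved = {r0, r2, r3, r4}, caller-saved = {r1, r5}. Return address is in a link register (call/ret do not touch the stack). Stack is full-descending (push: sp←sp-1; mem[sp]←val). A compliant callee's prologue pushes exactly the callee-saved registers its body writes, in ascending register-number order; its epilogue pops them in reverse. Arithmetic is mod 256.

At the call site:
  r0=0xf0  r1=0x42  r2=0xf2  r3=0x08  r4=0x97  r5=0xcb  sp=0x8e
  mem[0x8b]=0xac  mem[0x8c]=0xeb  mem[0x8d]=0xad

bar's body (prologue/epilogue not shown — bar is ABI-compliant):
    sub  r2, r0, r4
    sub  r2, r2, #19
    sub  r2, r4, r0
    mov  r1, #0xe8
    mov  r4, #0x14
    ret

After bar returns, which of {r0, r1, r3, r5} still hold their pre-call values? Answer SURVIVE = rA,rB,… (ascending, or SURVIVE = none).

SURVIVE = r0,r3,r5

prologue: push r2 → mem[0x8d]=0xf2, sp=0x8d
prologue: push r4 → mem[0x8c]=0x97, sp=0x8c
body[0] sub  r2, r0, r4 → r2=0x59
body[1] sub  r2, r2, #19 → r2=0x46
body[2] sub  r2, r4, r0 → r2=0xa7
body[3] mov  r1, #0xe8 → r1=0xe8
body[4] mov  r4, #0x14 → r4=0x14
epilogue: pop r4=0x97, sp=0x8d
epilogue: pop r2=0xf2, sp=0x8e
r0: callee-saved, written=False
r1: caller-saved, written=True
r3: callee-saved, written=False
r5: caller-saved, written=False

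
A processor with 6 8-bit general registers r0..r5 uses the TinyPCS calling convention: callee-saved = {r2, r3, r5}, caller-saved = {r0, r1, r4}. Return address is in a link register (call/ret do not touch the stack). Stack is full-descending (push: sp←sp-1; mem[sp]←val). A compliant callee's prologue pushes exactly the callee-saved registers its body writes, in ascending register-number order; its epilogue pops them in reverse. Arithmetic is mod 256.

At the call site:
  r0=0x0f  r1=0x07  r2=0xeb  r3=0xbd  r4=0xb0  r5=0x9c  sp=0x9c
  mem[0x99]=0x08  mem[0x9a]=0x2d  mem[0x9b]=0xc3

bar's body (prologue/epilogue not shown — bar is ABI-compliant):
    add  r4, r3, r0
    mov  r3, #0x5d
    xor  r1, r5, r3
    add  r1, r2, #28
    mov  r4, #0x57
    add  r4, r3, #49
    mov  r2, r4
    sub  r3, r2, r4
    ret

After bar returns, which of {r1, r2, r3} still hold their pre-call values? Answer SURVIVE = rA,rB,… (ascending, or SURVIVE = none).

prologue: push r2 -> mem[0x9b]=0xeb, sp=0x9b
prologue: push r3 -> mem[0x9a]=0xbd, sp=0x9a
body[0] add  r4, r3, r0 -> r4=0xcc
body[1] mov  r3, #0x5d -> r3=0x5d
body[2] xor  r1, r5, r3 -> r1=0xc1
body[3] add  r1, r2, #28 -> r1=0x07
body[4] mov  r4, #0x57 -> r4=0x57
body[5] add  r4, r3, #49 -> r4=0x8e
body[6] mov  r2, r4 -> r2=0x8e
body[7] sub  r3, r2, r4 -> r3=0x00
epilogue: pop r3=0xbd, sp=0x9b
epilogue: pop r2=0xeb, sp=0x9c
r1: caller-saved, written=True
r2: callee-saved, written=True
r3: callee-saved, written=True

SURVIVE = r1,r2,r3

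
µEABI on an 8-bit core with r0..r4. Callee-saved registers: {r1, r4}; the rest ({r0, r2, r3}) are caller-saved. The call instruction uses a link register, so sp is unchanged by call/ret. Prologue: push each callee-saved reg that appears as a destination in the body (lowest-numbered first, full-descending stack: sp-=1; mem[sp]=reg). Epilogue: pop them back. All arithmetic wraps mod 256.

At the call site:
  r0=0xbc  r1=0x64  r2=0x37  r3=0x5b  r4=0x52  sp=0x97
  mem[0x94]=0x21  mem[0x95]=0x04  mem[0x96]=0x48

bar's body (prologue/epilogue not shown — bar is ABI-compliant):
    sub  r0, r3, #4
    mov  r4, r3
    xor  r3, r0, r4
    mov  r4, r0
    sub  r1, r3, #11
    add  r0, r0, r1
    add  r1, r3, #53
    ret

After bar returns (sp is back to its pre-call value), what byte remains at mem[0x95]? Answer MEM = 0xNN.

prologue: push r1 → mem[0x96]=0x64, sp=0x96
prologue: push r4 → mem[0x95]=0x52, sp=0x95
body[0] sub  r0, r3, #4 → r0=0x57
body[1] mov  r4, r3 → r4=0x5b
body[2] xor  r3, r0, r4 → r3=0x0c
body[3] mov  r4, r0 → r4=0x57
body[4] sub  r1, r3, #11 → r1=0x01
body[5] add  r0, r0, r1 → r0=0x58
body[6] add  r1, r3, #53 → r1=0x41
epilogue: pop r4=0x52, sp=0x96
epilogue: pop r1=0x64, sp=0x97
prologue pushed ['r1', 'r4'] at ['0x96', '0x95']

MEM = 0x52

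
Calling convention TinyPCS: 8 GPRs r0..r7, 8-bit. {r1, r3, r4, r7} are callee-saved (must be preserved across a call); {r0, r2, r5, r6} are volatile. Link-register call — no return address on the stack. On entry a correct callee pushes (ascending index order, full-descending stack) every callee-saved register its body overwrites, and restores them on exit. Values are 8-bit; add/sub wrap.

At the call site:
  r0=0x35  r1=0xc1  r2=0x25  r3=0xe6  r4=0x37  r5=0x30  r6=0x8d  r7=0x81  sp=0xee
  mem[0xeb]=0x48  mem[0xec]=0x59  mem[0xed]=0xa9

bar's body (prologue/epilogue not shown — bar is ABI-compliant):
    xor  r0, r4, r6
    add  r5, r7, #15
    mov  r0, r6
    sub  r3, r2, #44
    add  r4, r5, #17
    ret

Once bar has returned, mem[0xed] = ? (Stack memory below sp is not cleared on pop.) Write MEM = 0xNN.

prologue: push r3 → mem[0xed]=0xe6, sp=0xed
prologue: push r4 → mem[0xec]=0x37, sp=0xec
body[0] xor  r0, r4, r6 → r0=0xba
body[1] add  r5, r7, #15 → r5=0x90
body[2] mov  r0, r6 → r0=0x8d
body[3] sub  r3, r2, #44 → r3=0xf9
body[4] add  r4, r5, #17 → r4=0xa1
epilogue: pop r4=0x37, sp=0xed
epilogue: pop r3=0xe6, sp=0xee
prologue pushed ['r3', 'r4'] at ['0xed', '0xec']

MEM = 0xe6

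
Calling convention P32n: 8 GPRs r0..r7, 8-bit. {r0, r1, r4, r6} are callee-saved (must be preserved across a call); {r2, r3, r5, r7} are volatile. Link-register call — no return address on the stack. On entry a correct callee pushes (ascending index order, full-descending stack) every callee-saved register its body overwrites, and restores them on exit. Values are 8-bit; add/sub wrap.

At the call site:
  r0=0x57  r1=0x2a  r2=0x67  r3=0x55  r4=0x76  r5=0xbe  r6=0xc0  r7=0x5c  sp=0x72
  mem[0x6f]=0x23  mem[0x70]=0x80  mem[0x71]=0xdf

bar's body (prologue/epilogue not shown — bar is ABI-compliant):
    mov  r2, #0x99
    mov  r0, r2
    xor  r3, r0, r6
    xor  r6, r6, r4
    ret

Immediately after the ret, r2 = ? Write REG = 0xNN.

prologue: push r0 → mem[0x71]=0x57, sp=0x71
prologue: push r6 → mem[0x70]=0xc0, sp=0x70
body[0] mov  r2, #0x99 → r2=0x99
body[1] mov  r0, r2 → r0=0x99
body[2] xor  r3, r0, r6 → r3=0x59
body[3] xor  r6, r6, r4 → r6=0xb6
epilogue: pop r6=0xc0, sp=0x71
epilogue: pop r0=0x57, sp=0x72
r2 is caller-saved → body value

REG = 0x99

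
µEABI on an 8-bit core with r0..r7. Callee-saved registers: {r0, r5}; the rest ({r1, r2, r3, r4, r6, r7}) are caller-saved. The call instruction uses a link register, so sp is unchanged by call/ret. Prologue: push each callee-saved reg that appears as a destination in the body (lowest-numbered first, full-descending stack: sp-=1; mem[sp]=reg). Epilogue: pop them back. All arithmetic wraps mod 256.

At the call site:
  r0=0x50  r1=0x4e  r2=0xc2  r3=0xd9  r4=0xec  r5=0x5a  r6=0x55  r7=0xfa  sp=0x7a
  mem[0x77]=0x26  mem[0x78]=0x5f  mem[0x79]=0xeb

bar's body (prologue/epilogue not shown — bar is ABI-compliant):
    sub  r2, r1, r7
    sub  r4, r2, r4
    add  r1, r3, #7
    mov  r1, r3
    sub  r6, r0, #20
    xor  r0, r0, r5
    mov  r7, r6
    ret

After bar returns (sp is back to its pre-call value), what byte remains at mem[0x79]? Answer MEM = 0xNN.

MEM = 0x50

prologue: push r0 → mem[0x79]=0x50, sp=0x79
body[0] sub  r2, r1, r7 → r2=0x54
body[1] sub  r4, r2, r4 → r4=0x68
body[2] add  r1, r3, #7 → r1=0xe0
body[3] mov  r1, r3 → r1=0xd9
body[4] sub  r6, r0, #20 → r6=0x3c
body[5] xor  r0, r0, r5 → r0=0x0a
body[6] mov  r7, r6 → r7=0x3c
epilogue: pop r0=0x50, sp=0x7a
prologue pushed ['r0'] at ['0x79']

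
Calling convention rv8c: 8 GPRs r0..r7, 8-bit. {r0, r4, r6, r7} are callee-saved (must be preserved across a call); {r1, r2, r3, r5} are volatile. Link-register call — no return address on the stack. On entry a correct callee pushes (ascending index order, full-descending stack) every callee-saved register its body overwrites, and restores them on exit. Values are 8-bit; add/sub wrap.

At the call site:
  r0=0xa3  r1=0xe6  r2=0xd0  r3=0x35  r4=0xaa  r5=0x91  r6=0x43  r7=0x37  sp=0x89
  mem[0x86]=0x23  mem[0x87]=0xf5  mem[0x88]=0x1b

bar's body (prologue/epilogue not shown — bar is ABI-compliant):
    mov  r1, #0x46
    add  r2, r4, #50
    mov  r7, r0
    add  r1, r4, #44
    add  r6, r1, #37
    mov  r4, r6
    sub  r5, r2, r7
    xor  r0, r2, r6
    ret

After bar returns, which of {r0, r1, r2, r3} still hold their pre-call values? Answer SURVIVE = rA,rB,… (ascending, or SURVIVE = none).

SURVIVE = r0,r3

prologue: push r0 → mem[0x88]=0xa3, sp=0x88
prologue: push r4 → mem[0x87]=0xaa, sp=0x87
prologue: push r6 → mem[0x86]=0x43, sp=0x86
prologue: push r7 → mem[0x85]=0x37, sp=0x85
body[0] mov  r1, #0x46 → r1=0x46
body[1] add  r2, r4, #50 → r2=0xdc
body[2] mov  r7, r0 → r7=0xa3
body[3] add  r1, r4, #44 → r1=0xd6
body[4] add  r6, r1, #37 → r6=0xfb
body[5] mov  r4, r6 → r4=0xfb
body[6] sub  r5, r2, r7 → r5=0x39
body[7] xor  r0, r2, r6 → r0=0x27
epilogue: pop r7=0x37, sp=0x86
epilogue: pop r6=0x43, sp=0x87
epilogue: pop r4=0xaa, sp=0x88
epilogue: pop r0=0xa3, sp=0x89
r0: callee-saved, written=True
r1: caller-saved, written=True
r2: caller-saved, written=True
r3: caller-saved, written=False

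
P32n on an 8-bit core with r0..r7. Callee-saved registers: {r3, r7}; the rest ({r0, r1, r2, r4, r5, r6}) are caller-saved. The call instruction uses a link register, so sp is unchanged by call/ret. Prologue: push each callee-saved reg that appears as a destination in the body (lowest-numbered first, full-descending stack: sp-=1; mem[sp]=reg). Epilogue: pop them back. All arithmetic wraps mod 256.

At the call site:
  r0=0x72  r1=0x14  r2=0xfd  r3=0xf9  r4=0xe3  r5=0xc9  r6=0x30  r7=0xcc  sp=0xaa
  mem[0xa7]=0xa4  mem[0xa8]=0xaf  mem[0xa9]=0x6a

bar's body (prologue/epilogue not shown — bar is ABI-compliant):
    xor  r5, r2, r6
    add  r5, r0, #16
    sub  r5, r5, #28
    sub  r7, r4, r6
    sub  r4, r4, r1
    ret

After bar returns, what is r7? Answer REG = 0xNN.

prologue: push r7 → mem[0xa9]=0xcc, sp=0xa9
body[0] xor  r5, r2, r6 → r5=0xcd
body[1] add  r5, r0, #16 → r5=0x82
body[2] sub  r5, r5, #28 → r5=0x66
body[3] sub  r7, r4, r6 → r7=0xb3
body[4] sub  r4, r4, r1 → r4=0xcf
epilogue: pop r7=0xcc, sp=0xaa
r7 is callee-saved → restored

REG = 0xcc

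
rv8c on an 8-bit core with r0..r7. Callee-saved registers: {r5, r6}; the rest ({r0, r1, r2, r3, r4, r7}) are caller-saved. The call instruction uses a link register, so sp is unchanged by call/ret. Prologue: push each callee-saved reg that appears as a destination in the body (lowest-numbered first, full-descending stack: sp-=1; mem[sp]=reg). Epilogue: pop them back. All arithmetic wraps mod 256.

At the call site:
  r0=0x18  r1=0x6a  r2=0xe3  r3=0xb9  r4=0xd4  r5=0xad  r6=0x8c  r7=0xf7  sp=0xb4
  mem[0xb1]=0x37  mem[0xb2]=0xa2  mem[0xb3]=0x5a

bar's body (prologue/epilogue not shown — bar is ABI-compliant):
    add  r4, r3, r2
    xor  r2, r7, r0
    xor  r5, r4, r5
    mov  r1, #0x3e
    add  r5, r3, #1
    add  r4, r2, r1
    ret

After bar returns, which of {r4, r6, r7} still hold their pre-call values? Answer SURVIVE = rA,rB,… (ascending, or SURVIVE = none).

SURVIVE = r6,r7

prologue: push r5 -> mem[0xb3]=0xad, sp=0xb3
body[0] add  r4, r3, r2 -> r4=0x9c
body[1] xor  r2, r7, r0 -> r2=0xef
body[2] xor  r5, r4, r5 -> r5=0x31
body[3] mov  r1, #0x3e -> r1=0x3e
body[4] add  r5, r3, #1 -> r5=0xba
body[5] add  r4, r2, r1 -> r4=0x2d
epilogue: pop r5=0xad, sp=0xb4
r4: caller-saved, written=True
r6: callee-saved, written=False
r7: caller-saved, written=False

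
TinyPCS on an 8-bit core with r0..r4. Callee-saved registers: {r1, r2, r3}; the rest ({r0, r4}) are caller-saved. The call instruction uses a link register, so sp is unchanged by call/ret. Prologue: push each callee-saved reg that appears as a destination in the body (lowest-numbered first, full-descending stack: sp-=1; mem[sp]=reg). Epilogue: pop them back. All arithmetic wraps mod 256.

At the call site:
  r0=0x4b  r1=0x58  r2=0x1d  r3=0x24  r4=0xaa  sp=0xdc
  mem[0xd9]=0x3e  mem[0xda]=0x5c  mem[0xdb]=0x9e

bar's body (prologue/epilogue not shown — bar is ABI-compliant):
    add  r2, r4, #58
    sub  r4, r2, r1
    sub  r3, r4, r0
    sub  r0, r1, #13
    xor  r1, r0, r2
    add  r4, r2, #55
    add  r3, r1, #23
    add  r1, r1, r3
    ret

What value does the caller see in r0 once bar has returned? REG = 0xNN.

REG = 0x4b

prologue: push r1 → mem[0xdb]=0x58, sp=0xdb
prologue: push r2 → mem[0xda]=0x1d, sp=0xda
prologue: push r3 → mem[0xd9]=0x24, sp=0xd9
body[0] add  r2, r4, #58 → r2=0xe4
body[1] sub  r4, r2, r1 → r4=0x8c
body[2] sub  r3, r4, r0 → r3=0x41
body[3] sub  r0, r1, #13 → r0=0x4b
body[4] xor  r1, r0, r2 → r1=0xaf
body[5] add  r4, r2, #55 → r4=0x1b
body[6] add  r3, r1, #23 → r3=0xc6
body[7] add  r1, r1, r3 → r1=0x75
epilogue: pop r3=0x24, sp=0xda
epilogue: pop r2=0x1d, sp=0xdb
epilogue: pop r1=0x58, sp=0xdc
r0 is caller-saved → body value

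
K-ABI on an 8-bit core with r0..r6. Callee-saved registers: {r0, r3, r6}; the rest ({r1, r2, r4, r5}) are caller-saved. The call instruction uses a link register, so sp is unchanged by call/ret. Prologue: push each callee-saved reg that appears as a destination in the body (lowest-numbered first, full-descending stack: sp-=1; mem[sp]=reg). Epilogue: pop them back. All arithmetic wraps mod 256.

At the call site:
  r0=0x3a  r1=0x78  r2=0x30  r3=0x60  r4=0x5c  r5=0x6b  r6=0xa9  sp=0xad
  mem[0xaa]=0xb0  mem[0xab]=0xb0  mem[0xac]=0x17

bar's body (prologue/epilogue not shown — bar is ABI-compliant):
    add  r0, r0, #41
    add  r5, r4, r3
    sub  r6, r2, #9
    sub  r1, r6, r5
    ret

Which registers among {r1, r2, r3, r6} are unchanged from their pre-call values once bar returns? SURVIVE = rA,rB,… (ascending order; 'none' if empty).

prologue: push r0 -> mem[0xac]=0x3a, sp=0xac
prologue: push r6 -> mem[0xab]=0xa9, sp=0xab
body[0] add  r0, r0, #41 -> r0=0x63
body[1] add  r5, r4, r3 -> r5=0xbc
body[2] sub  r6, r2, #9 -> r6=0x27
body[3] sub  r1, r6, r5 -> r1=0x6b
epilogue: pop r6=0xa9, sp=0xac
epilogue: pop r0=0x3a, sp=0xad
r1: caller-saved, written=True
r2: caller-saved, written=False
r3: callee-saved, written=False
r6: callee-saved, written=True

SURVIVE = r2,r3,r6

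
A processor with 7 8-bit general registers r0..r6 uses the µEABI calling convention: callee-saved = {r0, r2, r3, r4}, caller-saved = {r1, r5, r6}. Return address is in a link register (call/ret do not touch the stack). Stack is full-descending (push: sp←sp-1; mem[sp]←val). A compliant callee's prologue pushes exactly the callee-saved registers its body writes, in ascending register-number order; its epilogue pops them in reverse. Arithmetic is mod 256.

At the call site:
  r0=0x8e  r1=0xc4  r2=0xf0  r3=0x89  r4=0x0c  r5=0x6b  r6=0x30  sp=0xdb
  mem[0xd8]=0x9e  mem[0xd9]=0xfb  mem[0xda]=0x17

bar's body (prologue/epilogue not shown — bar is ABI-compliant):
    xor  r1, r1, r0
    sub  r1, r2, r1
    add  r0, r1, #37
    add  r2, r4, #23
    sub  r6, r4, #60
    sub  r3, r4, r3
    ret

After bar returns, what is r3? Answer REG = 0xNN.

prologue: push r0 → mem[0xda]=0x8e, sp=0xda
prologue: push r2 → mem[0xd9]=0xf0, sp=0xd9
prologue: push r3 → mem[0xd8]=0x89, sp=0xd8
body[0] xor  r1, r1, r0 → r1=0x4a
body[1] sub  r1, r2, r1 → r1=0xa6
body[2] add  r0, r1, #37 → r0=0xcb
body[3] add  r2, r4, #23 → r2=0x23
body[4] sub  r6, r4, #60 → r6=0xd0
body[5] sub  r3, r4, r3 → r3=0x83
epilogue: pop r3=0x89, sp=0xd9
epilogue: pop r2=0xf0, sp=0xda
epilogue: pop r0=0x8e, sp=0xdb
r3 is callee-saved → restored

REG = 0x89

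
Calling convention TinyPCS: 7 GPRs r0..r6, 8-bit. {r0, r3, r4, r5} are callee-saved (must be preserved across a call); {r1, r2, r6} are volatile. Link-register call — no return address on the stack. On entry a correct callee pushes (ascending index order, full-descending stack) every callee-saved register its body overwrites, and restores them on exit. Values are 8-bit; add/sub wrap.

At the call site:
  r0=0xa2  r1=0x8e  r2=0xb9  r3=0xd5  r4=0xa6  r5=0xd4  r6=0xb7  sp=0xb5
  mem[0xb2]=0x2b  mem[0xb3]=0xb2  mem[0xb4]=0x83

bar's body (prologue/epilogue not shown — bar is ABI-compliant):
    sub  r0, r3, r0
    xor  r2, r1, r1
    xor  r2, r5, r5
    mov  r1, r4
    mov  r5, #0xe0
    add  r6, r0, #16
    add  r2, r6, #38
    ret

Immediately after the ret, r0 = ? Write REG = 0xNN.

REG = 0xa2

prologue: push r0 → mem[0xb4]=0xa2, sp=0xb4
prologue: push r5 → mem[0xb3]=0xd4, sp=0xb3
body[0] sub  r0, r3, r0 → r0=0x33
body[1] xor  r2, r1, r1 → r2=0x00
body[2] xor  r2, r5, r5 → r2=0x00
body[3] mov  r1, r4 → r1=0xa6
body[4] mov  r5, #0xe0 → r5=0xe0
body[5] add  r6, r0, #16 → r6=0x43
body[6] add  r2, r6, #38 → r2=0x69
epilogue: pop r5=0xd4, sp=0xb4
epilogue: pop r0=0xa2, sp=0xb5
r0 is callee-saved → restored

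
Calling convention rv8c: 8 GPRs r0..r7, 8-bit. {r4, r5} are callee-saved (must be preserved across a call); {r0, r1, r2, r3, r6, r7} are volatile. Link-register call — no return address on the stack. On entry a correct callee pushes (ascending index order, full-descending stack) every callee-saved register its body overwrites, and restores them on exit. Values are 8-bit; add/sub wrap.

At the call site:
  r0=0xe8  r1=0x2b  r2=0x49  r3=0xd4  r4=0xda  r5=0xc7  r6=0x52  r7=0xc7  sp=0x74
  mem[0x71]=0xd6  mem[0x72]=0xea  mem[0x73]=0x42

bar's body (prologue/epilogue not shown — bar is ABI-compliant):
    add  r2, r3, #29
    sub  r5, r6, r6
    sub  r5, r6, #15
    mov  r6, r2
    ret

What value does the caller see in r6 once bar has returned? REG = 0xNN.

prologue: push r5 -> mem[0x73]=0xc7, sp=0x73
body[0] add  r2, r3, #29 -> r2=0xf1
body[1] sub  r5, r6, r6 -> r5=0x00
body[2] sub  r5, r6, #15 -> r5=0x43
body[3] mov  r6, r2 -> r6=0xf1
epilogue: pop r5=0xc7, sp=0x74
r6 is caller-saved -> body value

REG = 0xf1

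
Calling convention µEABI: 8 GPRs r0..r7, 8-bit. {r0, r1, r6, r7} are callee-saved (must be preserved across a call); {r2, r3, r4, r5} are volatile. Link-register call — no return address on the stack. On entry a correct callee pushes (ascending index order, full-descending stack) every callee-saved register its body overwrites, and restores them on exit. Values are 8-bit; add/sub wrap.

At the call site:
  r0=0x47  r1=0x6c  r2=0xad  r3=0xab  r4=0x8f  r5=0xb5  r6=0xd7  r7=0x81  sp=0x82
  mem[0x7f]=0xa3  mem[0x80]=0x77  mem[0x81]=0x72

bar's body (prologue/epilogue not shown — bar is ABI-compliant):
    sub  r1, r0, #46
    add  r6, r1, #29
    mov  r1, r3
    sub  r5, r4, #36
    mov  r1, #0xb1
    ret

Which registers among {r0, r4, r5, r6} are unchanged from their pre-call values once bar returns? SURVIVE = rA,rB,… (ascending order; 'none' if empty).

SURVIVE = r0,r4,r6

prologue: push r1 → mem[0x81]=0x6c, sp=0x81
prologue: push r6 → mem[0x80]=0xd7, sp=0x80
body[0] sub  r1, r0, #46 → r1=0x19
body[1] add  r6, r1, #29 → r6=0x36
body[2] mov  r1, r3 → r1=0xab
body[3] sub  r5, r4, #36 → r5=0x6b
body[4] mov  r1, #0xb1 → r1=0xb1
epilogue: pop r6=0xd7, sp=0x81
epilogue: pop r1=0x6c, sp=0x82
r0: callee-saved, written=False
r4: caller-saved, written=False
r5: caller-saved, written=True
r6: callee-saved, written=True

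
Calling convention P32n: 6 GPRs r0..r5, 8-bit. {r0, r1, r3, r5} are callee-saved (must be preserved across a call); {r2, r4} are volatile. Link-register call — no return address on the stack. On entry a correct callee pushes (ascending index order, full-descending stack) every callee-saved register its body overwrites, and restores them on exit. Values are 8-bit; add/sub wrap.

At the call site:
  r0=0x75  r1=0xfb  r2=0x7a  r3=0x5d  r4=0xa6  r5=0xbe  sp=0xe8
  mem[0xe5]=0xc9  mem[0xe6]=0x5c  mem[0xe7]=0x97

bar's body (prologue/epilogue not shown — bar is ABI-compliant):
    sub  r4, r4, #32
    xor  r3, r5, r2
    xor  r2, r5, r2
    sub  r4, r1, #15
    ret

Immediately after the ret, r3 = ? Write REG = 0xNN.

REG = 0x5d

prologue: push r3 → mem[0xe7]=0x5d, sp=0xe7
body[0] sub  r4, r4, #32 → r4=0x86
body[1] xor  r3, r5, r2 → r3=0xc4
body[2] xor  r2, r5, r2 → r2=0xc4
body[3] sub  r4, r1, #15 → r4=0xec
epilogue: pop r3=0x5d, sp=0xe8
r3 is callee-saved → restored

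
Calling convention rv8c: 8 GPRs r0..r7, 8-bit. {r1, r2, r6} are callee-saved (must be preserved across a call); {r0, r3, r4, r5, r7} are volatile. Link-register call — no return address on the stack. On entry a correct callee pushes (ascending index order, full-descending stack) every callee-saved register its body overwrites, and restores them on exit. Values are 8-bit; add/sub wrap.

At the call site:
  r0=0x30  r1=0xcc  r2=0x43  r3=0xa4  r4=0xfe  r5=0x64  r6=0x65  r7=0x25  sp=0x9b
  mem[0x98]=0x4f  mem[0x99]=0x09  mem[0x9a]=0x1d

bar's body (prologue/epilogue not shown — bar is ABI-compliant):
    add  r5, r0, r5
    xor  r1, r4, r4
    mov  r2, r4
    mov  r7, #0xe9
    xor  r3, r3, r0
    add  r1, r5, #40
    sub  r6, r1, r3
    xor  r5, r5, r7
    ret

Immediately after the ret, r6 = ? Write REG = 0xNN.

REG = 0x65

prologue: push r1 -> mem[0x9a]=0xcc, sp=0x9a
prologue: push r2 -> mem[0x99]=0x43, sp=0x99
prologue: push r6 -> mem[0x98]=0x65, sp=0x98
body[0] add  r5, r0, r5 -> r5=0x94
body[1] xor  r1, r4, r4 -> r1=0x00
body[2] mov  r2, r4 -> r2=0xfe
body[3] mov  r7, #0xe9 -> r7=0xe9
body[4] xor  r3, r3, r0 -> r3=0x94
body[5] add  r1, r5, #40 -> r1=0xbc
body[6] sub  r6, r1, r3 -> r6=0x28
body[7] xor  r5, r5, r7 -> r5=0x7d
epilogue: pop r6=0x65, sp=0x99
epilogue: pop r2=0x43, sp=0x9a
epilogue: pop r1=0xcc, sp=0x9b
r6 is callee-saved -> restored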